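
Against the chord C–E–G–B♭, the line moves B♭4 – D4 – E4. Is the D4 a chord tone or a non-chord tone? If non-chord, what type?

Non-chord tone — an appoggiatura.

The harmony at that moment is C dominant seventh chord (C, E, G, B♭); D4 is not a chord tone.
It is approached by leap down from B♭4 and left by step up to E4.
Leap in, step out — an appoggiatura.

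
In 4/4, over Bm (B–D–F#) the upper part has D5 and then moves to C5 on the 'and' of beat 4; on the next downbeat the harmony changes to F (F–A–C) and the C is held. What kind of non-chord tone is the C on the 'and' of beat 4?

The harmony at that moment is B minor triad (B, D, F#); C5 is not a chord tone.
It is approached by step down from D5 and then sustained as the same pitch into the next harmony.
Arriving early and becoming a chord tone when the harmony changes — an anticipation.

Anticipation.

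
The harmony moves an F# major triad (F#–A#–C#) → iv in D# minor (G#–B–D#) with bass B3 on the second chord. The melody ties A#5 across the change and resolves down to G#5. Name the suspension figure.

At the second chord the bass is B3. The suspended A#5 lies a seventh above the bass; after resolving down by step to G#5, the interval above the bass becomes a sixth.
Suspension figures are named by those two intervals: 7–6.

7–6 suspension.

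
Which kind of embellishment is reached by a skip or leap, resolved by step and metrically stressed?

Appoggiatura.

Approach: by leap. Departure: by step. Metric position: strong.
Leap in, step out, in a metrically strong position — an appoggiatura. (It is the mirror image of the escape tone, which steps in and leaps out from a weak position.)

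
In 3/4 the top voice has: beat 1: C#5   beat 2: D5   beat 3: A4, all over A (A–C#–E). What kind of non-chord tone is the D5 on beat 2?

Escape tone.

The harmony at that moment is A major triad (A, C#, E); D5 is not a chord tone.
It is approached by step up from C#5 and left by leap down to A4.
Step in, leap out, on a weak beat — an escape tone.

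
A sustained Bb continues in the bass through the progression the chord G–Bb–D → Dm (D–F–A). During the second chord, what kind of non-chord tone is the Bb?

The harmony at that moment is D minor triad (D, F, A); Bb is not a chord tone.
It is held over (the same pitch as the preceding Bb) and then sustained as the same pitch into the next harmony.
Sustained through a change of harmony — a pedal tone.

Pedal tone (pedal point).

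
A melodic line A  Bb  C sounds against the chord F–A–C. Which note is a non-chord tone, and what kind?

The harmony at that moment is F major triad (F, A, C); Bb is not a chord tone.
It is approached by step up from A and left by step up to C.
Step in, step out in the same direction — a passing tone.

Bb is a passing tone.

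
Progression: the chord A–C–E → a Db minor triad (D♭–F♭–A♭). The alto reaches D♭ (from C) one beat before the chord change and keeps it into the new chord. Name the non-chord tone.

D♭ is an anticipation.

The harmony at that moment is A minor triad (A, C, E); D♭ is not a chord tone.
It is approached by step up from C and then sustained as the same pitch into the next harmony.
Arriving early and becoming a chord tone when the harmony changes — an anticipation.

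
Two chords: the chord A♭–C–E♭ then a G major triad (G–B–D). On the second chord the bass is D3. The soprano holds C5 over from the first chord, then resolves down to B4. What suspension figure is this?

At the second chord the bass is D3. The suspended C5 lies a seventh above the bass; after resolving down by step to B4, the interval above the bass becomes a sixth.
Suspension figures are named by those two intervals: 7–6.

7–6 suspension.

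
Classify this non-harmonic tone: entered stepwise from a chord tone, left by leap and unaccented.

Escape tone.

Approach: by step. Departure: by leap. Metric position: weak.
Step in, leap out, from a weak position — an escape tone (échappée). (It is the mirror image of the appoggiatura, which leaps in and steps out on a strong beat.)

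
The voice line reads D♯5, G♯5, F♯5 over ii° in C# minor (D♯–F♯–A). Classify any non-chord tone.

The harmony at that moment is D♯ diminished triad (D♯, F♯, A); G♯5 is not a chord tone.
It is approached by leap up from D♯5 and left by step down to F♯5.
Leap in, step out — an appoggiatura.

G♯5 is an appoggiatura.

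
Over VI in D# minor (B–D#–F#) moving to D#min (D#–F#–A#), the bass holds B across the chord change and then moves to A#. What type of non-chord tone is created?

B is a suspension.

The harmony at that moment is D# minor triad (D#, F#, A#); B is not a chord tone.
It is held over (the same pitch as the preceding B) and left by step down to A#.
Held over from the previous chord and resolving down by step — a suspension.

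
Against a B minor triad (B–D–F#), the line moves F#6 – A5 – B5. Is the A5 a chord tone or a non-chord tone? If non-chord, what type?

The harmony at that moment is B minor triad (B, D, F#); A5 is not a chord tone.
It is approached by leap down from F#6 and left by step up to B5.
Leap in, step out — an appoggiatura.

Non-chord tone — an appoggiatura.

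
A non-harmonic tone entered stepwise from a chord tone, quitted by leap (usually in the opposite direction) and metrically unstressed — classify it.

Escape tone.

Approach: by step. Departure: by leap. Metric position: weak.
Step in, leap out, from a weak position — an escape tone (échappée). (It is the mirror image of the appoggiatura, which leaps in and steps out on a strong beat.)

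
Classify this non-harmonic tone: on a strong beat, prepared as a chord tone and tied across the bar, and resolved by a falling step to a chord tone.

Approach: by preparation — the pitch is first a chord tone, then held (tied or repeated) while the harmony changes under it. Departure: down by step. Metric position: strong.
A prepared dissonance that resolves downward by step — a suspension. (The same figure resolving upward would be a retardation.)

Suspension.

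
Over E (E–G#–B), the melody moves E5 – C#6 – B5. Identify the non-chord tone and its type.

The harmony at that moment is E major triad (E, G#, B); C#6 is not a chord tone.
It is approached by leap up from E5 and left by step down to B5.
Leap in, step out — an appoggiatura.

C#6 is an appoggiatura.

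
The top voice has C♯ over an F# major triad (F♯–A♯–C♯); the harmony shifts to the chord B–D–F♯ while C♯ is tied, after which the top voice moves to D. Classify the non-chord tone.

C♯ is a retardation.

The harmony at that moment is B minor triad (B, D, F♯); C♯ is not a chord tone.
It is held over (the same pitch as the preceding C♯) and left by step up to D.
Held over from the previous chord and resolving up by step — a retardation.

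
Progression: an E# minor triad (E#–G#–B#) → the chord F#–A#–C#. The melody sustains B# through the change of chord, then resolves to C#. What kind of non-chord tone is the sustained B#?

The harmony at that moment is F# major triad (F#, A#, C#); B# is not a chord tone.
It is held over (the same pitch as the preceding B#) and left by step up to C#.
Held over from the previous chord and resolving up by step — a retardation.

B# is a retardation.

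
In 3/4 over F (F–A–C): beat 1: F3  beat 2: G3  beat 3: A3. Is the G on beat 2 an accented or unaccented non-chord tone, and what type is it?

The harmony at that moment is F major triad (F, A, C); G3 is not a chord tone.
It is approached by step up from F3 and left by step up to A3.
Step in, step out in the same direction — a passing tone.
It falls on a weak beat, so it is unaccented.

Unaccented passing tone.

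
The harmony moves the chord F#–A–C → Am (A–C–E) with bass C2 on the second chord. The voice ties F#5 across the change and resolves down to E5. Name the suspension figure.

4–3 suspension.

At the second chord the bass is C2. The suspended F#5 lies a fourth above the bass; after resolving down by step to E5, the interval above the bass becomes a third.
Suspension figures are named by those two intervals: 4–3.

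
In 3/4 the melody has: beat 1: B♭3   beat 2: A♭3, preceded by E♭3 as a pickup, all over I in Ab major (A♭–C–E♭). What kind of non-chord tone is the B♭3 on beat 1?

Appoggiatura.

The harmony at that moment is A♭ major triad (A♭, C, E♭); B♭3 is not a chord tone.
It is approached by leap up from E♭3 and left by step down to A♭3.
Leap in, step out, metrically accented — an appoggiatura.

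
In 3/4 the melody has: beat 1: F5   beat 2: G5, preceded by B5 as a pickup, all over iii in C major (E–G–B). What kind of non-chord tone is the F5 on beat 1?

Appoggiatura.

The harmony at that moment is E minor triad (E, G, B); F5 is not a chord tone.
It is approached by leap down from B5 and left by step up to G5.
Leap in, step out, metrically accented — an appoggiatura.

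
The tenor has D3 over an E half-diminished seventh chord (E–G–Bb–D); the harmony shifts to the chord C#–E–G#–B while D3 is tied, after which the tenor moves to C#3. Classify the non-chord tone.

D3 is a suspension.

The harmony at that moment is C# minor seventh chord (C#, E, G#, B); D3 is not a chord tone.
It is held over (the same pitch as the preceding D3) and left by step down to C#3.
Held over from the previous chord and resolving down by step — a suspension.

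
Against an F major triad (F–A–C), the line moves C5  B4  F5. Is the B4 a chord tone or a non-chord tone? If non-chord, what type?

The harmony at that moment is F major triad (F, A, C); B4 is not a chord tone.
It is approached by step down from C5 and left by leap up to F5.
Step in, leap out — an escape tone.

Non-chord tone — an escape tone.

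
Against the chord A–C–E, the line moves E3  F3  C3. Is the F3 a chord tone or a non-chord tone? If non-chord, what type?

Non-chord tone — an escape tone.

The harmony at that moment is A minor triad (A, C, E); F3 is not a chord tone.
It is approached by step up from E3 and left by leap down to C3.
Step in, leap out — an escape tone.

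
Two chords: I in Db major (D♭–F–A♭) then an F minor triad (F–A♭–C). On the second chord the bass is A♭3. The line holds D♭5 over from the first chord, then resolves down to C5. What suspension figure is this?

4–3 suspension.

At the second chord the bass is A♭3. The suspended D♭5 lies a fourth above the bass; after resolving down by step to C5, the interval above the bass becomes a third.
Suspension figures are named by those two intervals: 4–3.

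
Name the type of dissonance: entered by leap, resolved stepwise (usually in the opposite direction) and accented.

Appoggiatura.

Approach: by leap. Departure: by step. Metric position: strong.
Leap in, step out, in a metrically strong position — an appoggiatura. (It is the mirror image of the escape tone, which steps in and leaps out from a weak position.)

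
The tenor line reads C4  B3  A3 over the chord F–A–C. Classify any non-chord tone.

The harmony at that moment is F major triad (F, A, C); B3 is not a chord tone.
It is approached by step down from C4 and left by step down to A3.
Step in, step out in the same direction — a passing tone.

B3 is a passing tone.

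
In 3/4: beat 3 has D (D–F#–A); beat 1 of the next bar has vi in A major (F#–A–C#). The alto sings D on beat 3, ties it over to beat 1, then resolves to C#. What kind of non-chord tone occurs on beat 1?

The harmony at that moment is F# minor triad (F#, A, C#); D is not a chord tone.
It is held over (the same pitch as the preceding D) and left by step down to C#.
Held over from the previous chord and resolving down by step — a suspension.

Suspension.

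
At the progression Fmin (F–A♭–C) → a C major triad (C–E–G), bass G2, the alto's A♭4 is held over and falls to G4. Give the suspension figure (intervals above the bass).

At the second chord the bass is G2. The suspended A♭4 lies a ninth above the bass; after resolving down by step to G4, the interval above the bass becomes an octave.
Suspension figures are named by those two intervals: 9–8.

9–8 suspension.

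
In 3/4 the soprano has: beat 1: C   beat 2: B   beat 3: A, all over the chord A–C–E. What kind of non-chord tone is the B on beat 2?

The harmony at that moment is A minor triad (A, C, E); B is not a chord tone.
It is approached by step down from C and left by step down to A.
Step in, step out in the same direction — a passing tone.

Passing tone.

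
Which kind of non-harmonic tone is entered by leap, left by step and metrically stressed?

Appoggiatura.

Approach: by leap. Departure: by step. Metric position: strong.
Leap in, step out, in a metrically strong position — an appoggiatura. (It is the mirror image of the escape tone, which steps in and leaps out from a weak position.)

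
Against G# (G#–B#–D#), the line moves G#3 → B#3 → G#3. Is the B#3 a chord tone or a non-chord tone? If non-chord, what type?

G# major triad contains G#, B#, D#; B# is the third, so it is a chord tone.

Chord tone (the third of G# major triad).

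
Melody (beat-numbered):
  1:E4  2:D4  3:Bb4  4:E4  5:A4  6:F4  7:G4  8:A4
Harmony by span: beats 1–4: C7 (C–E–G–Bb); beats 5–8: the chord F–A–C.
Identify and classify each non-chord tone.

D4 (beat 2) — escape tone; G4 (beat 7) — passing tone.

The harmony at that moment is C dominant seventh chord (C, E, G, Bb); D4 is not a chord tone.
It is approached by step down from E4 and left by leap up to Bb4.
Step in, leap out — an escape tone.
The harmony at that moment is F major triad (F, A, C); G4 is not a chord tone.
It is approached by step up from F4 and left by step up to A4.
Step in, step out in the same direction — a passing tone.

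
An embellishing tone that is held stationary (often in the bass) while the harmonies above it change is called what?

Approach: none. Departure: none — a single pitch is sustained while the chords change around it, passing through harmonies that do not contain it.
No melodic motion at all; the dissonance is created entirely by the moving harmonies against the stationary note — a pedal tone (pedal point).

Pedal tone.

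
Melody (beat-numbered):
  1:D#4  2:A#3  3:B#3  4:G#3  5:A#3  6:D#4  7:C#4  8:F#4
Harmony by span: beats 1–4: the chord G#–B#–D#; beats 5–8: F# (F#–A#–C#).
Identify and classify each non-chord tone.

A#3 (beat 2) — appoggiatura; D#4 (beat 6) — appoggiatura.

The harmony at that moment is G# major triad (G#, B#, D#); A#3 is not a chord tone.
It is approached by leap down from D#4 and left by step up to B#3.
Leap in, step out — an appoggiatura.
The harmony at that moment is F# major triad (F#, A#, C#); D#4 is not a chord tone.
It is approached by leap up from A#3 and left by step down to C#4.
Leap in, step out — an appoggiatura.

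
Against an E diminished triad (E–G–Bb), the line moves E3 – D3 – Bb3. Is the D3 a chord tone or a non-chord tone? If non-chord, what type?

Non-chord tone — an escape tone.

The harmony at that moment is E diminished triad (E, G, Bb); D3 is not a chord tone.
It is approached by step down from E3 and left by leap up to Bb3.
Step in, leap out — an escape tone.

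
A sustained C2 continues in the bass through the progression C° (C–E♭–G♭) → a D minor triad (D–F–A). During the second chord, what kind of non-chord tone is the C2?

Pedal tone (pedal point).

The harmony at that moment is D minor triad (D, F, A); C2 is not a chord tone.
It is held over (the same pitch as the preceding C2) and then sustained as the same pitch into the next harmony.
Sustained through a change of harmony — a pedal tone.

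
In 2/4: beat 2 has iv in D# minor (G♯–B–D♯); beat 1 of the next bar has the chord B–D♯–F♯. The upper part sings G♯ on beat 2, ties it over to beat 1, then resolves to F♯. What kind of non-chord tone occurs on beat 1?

Suspension.

The harmony at that moment is B major triad (B, D♯, F♯); G♯ is not a chord tone.
It is held over (the same pitch as the preceding G♯) and left by step down to F♯.
Held over from the previous chord and resolving down by step — a suspension.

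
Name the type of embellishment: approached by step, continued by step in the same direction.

Passing tone.

Approach: by step. Departure: by step, continuing in the same direction.
Stepwise on both sides with no change of direction means the note fills in the space between two different chord tones — a passing tone. (Had it turned back to its starting note it would be a neighbor tone instead.)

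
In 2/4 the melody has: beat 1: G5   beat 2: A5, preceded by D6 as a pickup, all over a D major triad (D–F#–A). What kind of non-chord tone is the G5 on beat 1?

Appoggiatura.

The harmony at that moment is D major triad (D, F#, A); G5 is not a chord tone.
It is approached by leap down from D6 and left by step up to A5.
Leap in, step out, metrically accented — an appoggiatura.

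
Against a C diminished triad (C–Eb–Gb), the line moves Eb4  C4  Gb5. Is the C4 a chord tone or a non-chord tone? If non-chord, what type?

C diminished triad contains C, Eb, Gb; C is the root, so it is a chord tone.

Chord tone (the root of C diminished triad).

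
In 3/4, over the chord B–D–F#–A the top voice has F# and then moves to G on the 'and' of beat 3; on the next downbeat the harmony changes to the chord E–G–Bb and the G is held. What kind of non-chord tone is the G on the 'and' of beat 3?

The harmony at that moment is B minor seventh chord (B, D, F#, A); G is not a chord tone.
It is approached by step up from F# and then sustained as the same pitch into the next harmony.
Arriving early and becoming a chord tone when the harmony changes — an anticipation.

Anticipation.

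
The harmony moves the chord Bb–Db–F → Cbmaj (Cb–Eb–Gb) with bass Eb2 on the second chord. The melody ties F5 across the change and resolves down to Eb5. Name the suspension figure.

At the second chord the bass is Eb2. The suspended F5 lies a ninth above the bass; after resolving down by step to Eb5, the interval above the bass becomes an octave.
Suspension figures are named by those two intervals: 9–8.

9–8 suspension.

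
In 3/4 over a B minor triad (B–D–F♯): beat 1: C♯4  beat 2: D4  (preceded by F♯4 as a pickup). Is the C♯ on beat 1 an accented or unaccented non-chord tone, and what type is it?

Accented appoggiatura.

The harmony at that moment is B minor triad (B, D, F♯); C♯4 is not a chord tone.
It is approached by leap down from F♯4 and left by step up to D4.
Leap in, step out — an appoggiatura.
It falls on the downbeat, so it is accented.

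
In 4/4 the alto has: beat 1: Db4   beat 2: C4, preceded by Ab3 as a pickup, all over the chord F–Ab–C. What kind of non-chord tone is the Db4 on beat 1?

Appoggiatura.

The harmony at that moment is F minor triad (F, Ab, C); Db4 is not a chord tone.
It is approached by leap up from Ab3 and left by step down to C4.
Leap in, step out, metrically accented — an appoggiatura.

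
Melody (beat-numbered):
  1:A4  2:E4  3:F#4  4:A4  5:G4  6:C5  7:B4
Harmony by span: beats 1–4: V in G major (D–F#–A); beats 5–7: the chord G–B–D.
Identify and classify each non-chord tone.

The harmony at that moment is D major triad (D, F#, A); E4 is not a chord tone.
It is approached by leap down from A4 and left by step up to F#4.
Leap in, step out — an appoggiatura.
The harmony at that moment is G major triad (G, B, D); C5 is not a chord tone.
It is approached by leap up from G4 and left by step down to B4.
Leap in, step out — an appoggiatura.

E4 (beat 2) — appoggiatura; C5 (beat 6) — appoggiatura.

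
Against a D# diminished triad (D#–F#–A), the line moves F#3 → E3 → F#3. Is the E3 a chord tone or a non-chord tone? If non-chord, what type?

Non-chord tone — a neighbor tone.

The harmony at that moment is D# diminished triad (D#, F#, A); E3 is not a chord tone.
It is approached by step down from F#3 and left by step up to F#3.
Step away and step back to the same note — a neighbor tone (lower neighbor).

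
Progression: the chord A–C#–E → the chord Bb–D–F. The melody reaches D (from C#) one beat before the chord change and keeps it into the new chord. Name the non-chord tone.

D is an anticipation.

The harmony at that moment is A major triad (A, C#, E); D is not a chord tone.
It is approached by step up from C# and then sustained as the same pitch into the next harmony.
Arriving early and becoming a chord tone when the harmony changes — an anticipation.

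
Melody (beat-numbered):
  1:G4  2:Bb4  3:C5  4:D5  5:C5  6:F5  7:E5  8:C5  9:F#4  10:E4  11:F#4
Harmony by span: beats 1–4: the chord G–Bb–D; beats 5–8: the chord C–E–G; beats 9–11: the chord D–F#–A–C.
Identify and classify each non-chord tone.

The harmony at that moment is G minor triad (G, Bb, D); C5 is not a chord tone.
It is approached by step up from Bb4 and left by step up to D5.
Step in, step out in the same direction — a passing tone.
The harmony at that moment is C major triad (C, E, G); F5 is not a chord tone.
It is approached by leap up from C5 and left by step down to E5.
Leap in, step out — an appoggiatura.
The harmony at that moment is D dominant seventh chord (D, F#, A, C); E4 is not a chord tone.
It is approached by step down from F#4 and left by step up to F#4.
Step away and step back to the same note — a neighbor tone (lower neighbor).

C5 (beat 3) — passing tone; F5 (beat 6) — appoggiatura; E4 (beat 10) — neighbor tone.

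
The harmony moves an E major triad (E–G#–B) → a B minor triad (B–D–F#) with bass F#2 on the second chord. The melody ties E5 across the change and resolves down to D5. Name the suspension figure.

At the second chord the bass is F#2. The suspended E5 lies a seventh above the bass; after resolving down by step to D5, the interval above the bass becomes a sixth.
Suspension figures are named by those two intervals: 7–6.

7–6 suspension.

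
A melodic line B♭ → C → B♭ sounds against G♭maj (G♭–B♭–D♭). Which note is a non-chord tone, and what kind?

The harmony at that moment is G♭ major triad (G♭, B♭, D♭); C is not a chord tone.
It is approached by step up from B♭ and left by step down to B♭.
Step away and step back to the same note — a neighbor tone (upper neighbor).

C is a neighbor tone.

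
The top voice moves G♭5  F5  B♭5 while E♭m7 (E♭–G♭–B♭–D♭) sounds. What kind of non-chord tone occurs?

F5 is an escape tone.

The harmony at that moment is E♭ minor seventh chord (E♭, G♭, B♭, D♭); F5 is not a chord tone.
It is approached by step down from G♭5 and left by leap up to B♭5.
Step in, leap out — an escape tone.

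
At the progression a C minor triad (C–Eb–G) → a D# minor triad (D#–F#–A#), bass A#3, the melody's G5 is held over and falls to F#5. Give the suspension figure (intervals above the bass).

At the second chord the bass is A#3. The suspended G5 lies a seventh above the bass; after resolving down by step to F#5, the interval above the bass becomes a sixth.
Suspension figures are named by those two intervals: 7–6.

7–6 suspension.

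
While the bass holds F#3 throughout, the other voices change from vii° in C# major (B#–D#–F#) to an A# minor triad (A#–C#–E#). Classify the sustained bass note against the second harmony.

The harmony at that moment is A# minor triad (A#, C#, E#); F#3 is not a chord tone.
It is held over (the same pitch as the preceding F#3) and then sustained as the same pitch into the next harmony.
Sustained through a change of harmony — a pedal tone.

Pedal tone (pedal point).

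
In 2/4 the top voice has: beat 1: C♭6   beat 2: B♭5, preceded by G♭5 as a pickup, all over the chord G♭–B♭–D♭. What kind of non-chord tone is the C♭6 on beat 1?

The harmony at that moment is G♭ major triad (G♭, B♭, D♭); C♭6 is not a chord tone.
It is approached by leap up from G♭5 and left by step down to B♭5.
Leap in, step out, metrically accented — an appoggiatura.

Appoggiatura.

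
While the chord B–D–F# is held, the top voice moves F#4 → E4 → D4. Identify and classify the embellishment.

The harmony at that moment is B minor triad (B, D, F#); E4 is not a chord tone.
It is approached by step down from F#4 and left by step down to D4.
Step in, step out in the same direction — a passing tone.

E4 is a passing tone.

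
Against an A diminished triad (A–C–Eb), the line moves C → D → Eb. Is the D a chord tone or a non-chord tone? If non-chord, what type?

The harmony at that moment is A diminished triad (A, C, Eb); D is not a chord tone.
It is approached by step up from C and left by step up to Eb.
Step in, step out in the same direction — a passing tone.

Non-chord tone — a passing tone.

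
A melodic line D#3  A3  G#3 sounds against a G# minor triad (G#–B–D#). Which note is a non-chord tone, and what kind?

The harmony at that moment is G# minor triad (G#, B, D#); A3 is not a chord tone.
It is approached by leap up from D#3 and left by step down to G#3.
Leap in, step out — an appoggiatura.

A3 is an appoggiatura.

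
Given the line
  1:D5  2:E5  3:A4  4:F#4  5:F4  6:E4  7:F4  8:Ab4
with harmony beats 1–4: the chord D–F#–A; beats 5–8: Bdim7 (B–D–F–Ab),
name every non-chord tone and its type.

E5 (beat 2) — escape tone; E4 (beat 6) — neighbor tone.

The harmony at that moment is D major triad (D, F#, A); E5 is not a chord tone.
It is approached by step up from D5 and left by leap down to A4.
Step in, leap out — an escape tone.
The harmony at that moment is B diminished seventh chord (B, D, F, Ab); E4 is not a chord tone.
It is approached by step down from F4 and left by step up to F4.
Step away and step back to the same note — a neighbor tone (lower neighbor).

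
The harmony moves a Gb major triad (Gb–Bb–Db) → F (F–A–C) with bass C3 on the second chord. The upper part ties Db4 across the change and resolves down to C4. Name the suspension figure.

9–8 suspension.

At the second chord the bass is C3. The suspended Db4 lies a ninth above the bass; after resolving down by step to C4, the interval above the bass becomes an octave.
Suspension figures are named by those two intervals: 9–8.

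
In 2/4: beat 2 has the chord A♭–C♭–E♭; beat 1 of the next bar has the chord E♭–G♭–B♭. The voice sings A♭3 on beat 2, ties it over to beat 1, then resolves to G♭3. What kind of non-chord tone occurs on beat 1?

The harmony at that moment is E♭ minor triad (E♭, G♭, B♭); A♭3 is not a chord tone.
It is held over (the same pitch as the preceding A♭3) and left by step down to G♭3.
Held over from the previous chord and resolving down by step — a suspension.

Suspension.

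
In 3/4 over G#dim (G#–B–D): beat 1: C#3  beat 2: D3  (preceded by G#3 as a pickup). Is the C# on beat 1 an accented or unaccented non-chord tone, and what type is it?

The harmony at that moment is G# diminished triad (G#, B, D); C#3 is not a chord tone.
It is approached by leap down from G#3 and left by step up to D3.
Leap in, step out — an appoggiatura.
It falls on the downbeat, so it is accented.

Accented appoggiatura.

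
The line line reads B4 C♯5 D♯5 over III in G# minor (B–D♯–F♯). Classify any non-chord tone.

The harmony at that moment is B major triad (B, D♯, F♯); C♯5 is not a chord tone.
It is approached by step up from B4 and left by step up to D♯5.
Step in, step out in the same direction — a passing tone.

C♯5 is a passing tone.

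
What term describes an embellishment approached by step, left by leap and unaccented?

Approach: by step. Departure: by leap. Metric position: weak.
Step in, leap out, from a weak position — an escape tone (échappée). (It is the mirror image of the appoggiatura, which leaps in and steps out on a strong beat.)

Escape tone.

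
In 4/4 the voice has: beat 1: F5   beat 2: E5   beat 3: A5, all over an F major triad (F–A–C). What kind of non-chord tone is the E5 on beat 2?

The harmony at that moment is F major triad (F, A, C); E5 is not a chord tone.
It is approached by step down from F5 and left by leap up to A5.
Step in, leap out, on a weak beat — an escape tone.

Escape tone.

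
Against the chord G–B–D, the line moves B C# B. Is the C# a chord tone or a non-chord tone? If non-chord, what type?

The harmony at that moment is G major triad (G, B, D); C# is not a chord tone.
It is approached by step up from B and left by step down to B.
Step away and step back to the same note — a neighbor tone (upper neighbor).

Non-chord tone — a neighbor tone.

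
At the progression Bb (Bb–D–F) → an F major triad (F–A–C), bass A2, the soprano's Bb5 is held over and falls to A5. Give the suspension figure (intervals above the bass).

At the second chord the bass is A2. The suspended Bb5 lies a ninth above the bass; after resolving down by step to A5, the interval above the bass becomes an octave.
Suspension figures are named by those two intervals: 9–8.

9–8 suspension.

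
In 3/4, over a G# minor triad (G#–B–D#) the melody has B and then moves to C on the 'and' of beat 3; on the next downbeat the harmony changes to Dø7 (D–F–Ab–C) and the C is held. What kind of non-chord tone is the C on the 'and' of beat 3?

Anticipation.

The harmony at that moment is G# minor triad (G#, B, D#); C is not a chord tone.
It is approached by step up from B and then sustained as the same pitch into the next harmony.
Arriving early and becoming a chord tone when the harmony changes — an anticipation.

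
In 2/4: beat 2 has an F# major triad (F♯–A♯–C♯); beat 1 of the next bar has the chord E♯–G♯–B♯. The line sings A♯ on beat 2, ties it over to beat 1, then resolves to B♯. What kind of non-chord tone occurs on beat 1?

Retardation.

The harmony at that moment is E♯ minor triad (E♯, G♯, B♯); A♯ is not a chord tone.
It is held over (the same pitch as the preceding A♯) and left by step up to B♯.
Held over from the previous chord and resolving up by step — a retardation.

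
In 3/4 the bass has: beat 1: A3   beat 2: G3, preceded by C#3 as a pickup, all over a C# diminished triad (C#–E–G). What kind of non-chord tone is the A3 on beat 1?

Appoggiatura.

The harmony at that moment is C# diminished triad (C#, E, G); A3 is not a chord tone.
It is approached by leap up from C#3 and left by step down to G3.
Leap in, step out, metrically accented — an appoggiatura.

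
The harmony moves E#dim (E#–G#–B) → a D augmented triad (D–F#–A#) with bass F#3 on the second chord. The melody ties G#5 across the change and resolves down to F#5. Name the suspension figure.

At the second chord the bass is F#3. The suspended G#5 lies a ninth above the bass; after resolving down by step to F#5, the interval above the bass becomes an octave.
Suspension figures are named by those two intervals: 9–8.

9–8 suspension.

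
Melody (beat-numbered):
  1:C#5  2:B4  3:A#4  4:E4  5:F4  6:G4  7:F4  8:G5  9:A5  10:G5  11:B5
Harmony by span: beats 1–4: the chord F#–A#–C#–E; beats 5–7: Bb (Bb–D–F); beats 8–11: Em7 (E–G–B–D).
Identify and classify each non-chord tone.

B4 (beat 2) — passing tone; G4 (beat 6) — neighbor tone; A5 (beat 9) — neighbor tone.

The harmony at that moment is F# dominant seventh chord (F#, A#, C#, E); B4 is not a chord tone.
It is approached by step down from C#5 and left by step down to A#4.
Step in, step out in the same direction — a passing tone.
The harmony at that moment is Bb major triad (Bb, D, F); G4 is not a chord tone.
It is approached by step up from F4 and left by step down to F4.
Step away and step back to the same note — a neighbor tone (upper neighbor).
The harmony at that moment is E minor seventh chord (E, G, B, D); A5 is not a chord tone.
It is approached by step up from G5 and left by step down to G5.
Step away and step back to the same note — a neighbor tone (upper neighbor).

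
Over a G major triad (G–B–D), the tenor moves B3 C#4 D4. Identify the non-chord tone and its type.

C#4 is a passing tone.

The harmony at that moment is G major triad (G, B, D); C#4 is not a chord tone.
It is approached by step up from B3 and left by step up to D4.
Step in, step out in the same direction — a passing tone.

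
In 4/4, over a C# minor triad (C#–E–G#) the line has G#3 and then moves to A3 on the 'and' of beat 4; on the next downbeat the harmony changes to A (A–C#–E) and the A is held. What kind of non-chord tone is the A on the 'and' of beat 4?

Anticipation.

The harmony at that moment is C# minor triad (C#, E, G#); A3 is not a chord tone.
It is approached by step up from G#3 and then sustained as the same pitch into the next harmony.
Arriving early and becoming a chord tone when the harmony changes — an anticipation.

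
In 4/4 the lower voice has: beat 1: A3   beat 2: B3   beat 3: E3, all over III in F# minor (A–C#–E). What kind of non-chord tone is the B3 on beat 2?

The harmony at that moment is A major triad (A, C#, E); B3 is not a chord tone.
It is approached by step up from A3 and left by leap down to E3.
Step in, leap out, on a weak beat — an escape tone.

Escape tone.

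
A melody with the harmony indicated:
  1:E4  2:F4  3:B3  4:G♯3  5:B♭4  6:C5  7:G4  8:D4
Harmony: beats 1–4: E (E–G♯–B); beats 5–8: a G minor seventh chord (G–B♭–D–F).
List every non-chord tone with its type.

The harmony at that moment is E major triad (E, G♯, B); F4 is not a chord tone.
It is approached by step up from E4 and left by leap down to B3.
Step in, leap out — an escape tone.
The harmony at that moment is G minor seventh chord (G, B♭, D, F); C5 is not a chord tone.
It is approached by step up from B♭4 and left by leap down to G4.
Step in, leap out — an escape tone.

F4 (beat 2) — escape tone; C5 (beat 6) — escape tone.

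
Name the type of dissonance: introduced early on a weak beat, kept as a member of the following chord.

Anticipation.

Approach: ahead of the chord change (typically by step), so it is dissonant against the current harmony. Departure: none — the same pitch is restated or held and is a chord tone of the new harmony.
Dissonant first, consonant once the harmony catches up: the note simply arrives early — an anticipation. (The reverse timing, consonant first and dissonant after the change, would be a suspension or retardation.)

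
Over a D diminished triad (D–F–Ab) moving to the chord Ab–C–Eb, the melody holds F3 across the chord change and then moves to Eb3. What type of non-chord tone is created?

F3 is a suspension.

The harmony at that moment is Ab major triad (Ab, C, Eb); F3 is not a chord tone.
It is held over (the same pitch as the preceding F3) and left by step down to Eb3.
Held over from the previous chord and resolving down by step — a suspension.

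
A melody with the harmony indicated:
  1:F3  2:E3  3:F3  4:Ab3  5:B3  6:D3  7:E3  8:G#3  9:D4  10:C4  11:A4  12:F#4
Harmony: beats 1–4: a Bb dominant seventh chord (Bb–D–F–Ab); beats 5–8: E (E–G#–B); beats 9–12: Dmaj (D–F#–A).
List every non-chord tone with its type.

The harmony at that moment is Bb dominant seventh chord (Bb, D, F, Ab); E3 is not a chord tone.
It is approached by step down from F3 and left by step up to F3.
Step away and step back to the same note — a neighbor tone (lower neighbor).
The harmony at that moment is E major triad (E, G#, B); D3 is not a chord tone.
It is approached by leap down from B3 and left by step up to E3.
Leap in, step out — an appoggiatura.
The harmony at that moment is D major triad (D, F#, A); C4 is not a chord tone.
It is approached by step down from D4 and left by leap up to A4.
Step in, leap out — an escape tone.

E3 (beat 2) — neighbor tone; D3 (beat 6) — appoggiatura; C4 (beat 10) — escape tone.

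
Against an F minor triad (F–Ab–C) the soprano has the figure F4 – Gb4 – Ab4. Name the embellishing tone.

The harmony at that moment is F minor triad (F, Ab, C); Gb4 is not a chord tone.
It is approached by step up from F4 and left by step up to Ab4.
Step in, step out in the same direction — a passing tone.

Gb4 is a passing tone.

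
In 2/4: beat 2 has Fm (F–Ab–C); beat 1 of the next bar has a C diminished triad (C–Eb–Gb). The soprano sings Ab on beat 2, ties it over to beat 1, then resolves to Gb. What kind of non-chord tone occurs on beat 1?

The harmony at that moment is C diminished triad (C, Eb, Gb); Ab is not a chord tone.
It is held over (the same pitch as the preceding Ab) and left by step down to Gb.
Held over from the previous chord and resolving down by step — a suspension.

Suspension.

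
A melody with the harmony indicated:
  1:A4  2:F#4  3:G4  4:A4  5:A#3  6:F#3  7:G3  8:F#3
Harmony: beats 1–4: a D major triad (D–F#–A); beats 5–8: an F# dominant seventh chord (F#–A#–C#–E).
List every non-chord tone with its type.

G4 (beat 3) — passing tone; G3 (beat 7) — neighbor tone.

The harmony at that moment is D major triad (D, F#, A); G4 is not a chord tone.
It is approached by step up from F#4 and left by step up to A4.
Step in, step out in the same direction — a passing tone.
The harmony at that moment is F# dominant seventh chord (F#, A#, C#, E); G3 is not a chord tone.
It is approached by step up from F#3 and left by step down to F#3.
Step away and step back to the same note — a neighbor tone (upper neighbor).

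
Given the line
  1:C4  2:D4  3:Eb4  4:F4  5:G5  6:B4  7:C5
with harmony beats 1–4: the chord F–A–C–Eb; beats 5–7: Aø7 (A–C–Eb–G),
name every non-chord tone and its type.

The harmony at that moment is F dominant seventh chord (F, A, C, Eb); D4 is not a chord tone.
It is approached by step up from C4 and left by step up to Eb4.
Step in, step out in the same direction — a passing tone.
The harmony at that moment is A half-diminished seventh chord (A, C, Eb, G); B4 is not a chord tone.
It is approached by leap down from G5 and left by step up to C5.
Leap in, step out — an appoggiatura.

D4 (beat 2) — passing tone; B4 (beat 6) — appoggiatura.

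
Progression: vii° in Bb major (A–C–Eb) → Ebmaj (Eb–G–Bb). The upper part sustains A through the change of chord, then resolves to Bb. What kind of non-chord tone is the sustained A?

A is a retardation.

The harmony at that moment is Eb major triad (Eb, G, Bb); A is not a chord tone.
It is held over (the same pitch as the preceding A) and left by step up to Bb.
Held over from the previous chord and resolving up by step — a retardation.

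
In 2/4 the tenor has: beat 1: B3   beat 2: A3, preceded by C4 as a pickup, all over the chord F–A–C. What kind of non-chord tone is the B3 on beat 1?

Passing tone.

The harmony at that moment is F major triad (F, A, C); B3 is not a chord tone.
It is approached by step down from C4 and left by step down to A3.
Step in, step out in the same direction — a passing tone.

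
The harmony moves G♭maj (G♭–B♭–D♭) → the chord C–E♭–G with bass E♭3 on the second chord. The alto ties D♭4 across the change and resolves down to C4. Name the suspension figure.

7–6 suspension.

At the second chord the bass is E♭3. The suspended D♭4 lies a seventh above the bass; after resolving down by step to C4, the interval above the bass becomes a sixth.
Suspension figures are named by those two intervals: 7–6.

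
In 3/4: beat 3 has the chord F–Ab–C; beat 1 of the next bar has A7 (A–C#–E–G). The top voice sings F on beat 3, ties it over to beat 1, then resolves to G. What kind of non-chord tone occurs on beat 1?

The harmony at that moment is A dominant seventh chord (A, C#, E, G); F is not a chord tone.
It is held over (the same pitch as the preceding F) and left by step up to G.
Held over from the previous chord and resolving up by step — a retardation.

Retardation.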